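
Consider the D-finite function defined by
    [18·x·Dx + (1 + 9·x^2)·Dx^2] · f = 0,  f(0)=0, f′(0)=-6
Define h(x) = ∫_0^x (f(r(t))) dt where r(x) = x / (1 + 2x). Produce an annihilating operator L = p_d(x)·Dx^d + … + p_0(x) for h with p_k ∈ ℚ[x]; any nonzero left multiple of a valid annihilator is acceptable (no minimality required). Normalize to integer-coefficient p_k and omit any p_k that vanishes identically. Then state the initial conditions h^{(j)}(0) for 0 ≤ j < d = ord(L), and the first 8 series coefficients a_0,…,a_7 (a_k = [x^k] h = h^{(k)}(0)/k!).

f: a_k = 0, -6, 0, 18, 0, -486/5, 0, 4374/7, …
Change of var in L_f (x↦r) gives L₀.
∫: right-multiply L₀ by Dx.
L = (4 + 26·x)·Dx^2 + (1 + 4·x + 13·x^2)·Dx^3  (order 3).
h: a_k = 0, 0, -3, 4, -3/2, -12, 199/5, -276/7, …
ICs: h(0) = 0, h′(0) = 0, h′′(0) = -6.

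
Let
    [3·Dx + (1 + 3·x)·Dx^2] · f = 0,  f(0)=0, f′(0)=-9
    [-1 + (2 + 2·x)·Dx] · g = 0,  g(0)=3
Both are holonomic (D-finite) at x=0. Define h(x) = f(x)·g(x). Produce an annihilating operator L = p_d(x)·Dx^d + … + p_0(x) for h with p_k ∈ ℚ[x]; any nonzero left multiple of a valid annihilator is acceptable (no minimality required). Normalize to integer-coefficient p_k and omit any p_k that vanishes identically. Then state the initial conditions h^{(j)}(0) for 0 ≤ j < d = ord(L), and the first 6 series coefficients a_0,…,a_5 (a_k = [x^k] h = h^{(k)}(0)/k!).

f: a_k = 0, -9, 27/2, -27, 243/4, -729/5, …
g: a_k = 3, 3/2, -3/8, 3/16, -15/128, 21/256, …
Sym-product of L_f,L_g gives L₀ (≤ ord 2).
L = (-3 + 3·x) + (8 + 8·x)·Dx + (4 + 20·x + 28·x^2 + 12·x^3)·Dx^2  (order 2).
h: a_k = 0, -27, 27, -459/8, 135, -212841/640, …
ICs: h(0) = 0, h′(0) = -27.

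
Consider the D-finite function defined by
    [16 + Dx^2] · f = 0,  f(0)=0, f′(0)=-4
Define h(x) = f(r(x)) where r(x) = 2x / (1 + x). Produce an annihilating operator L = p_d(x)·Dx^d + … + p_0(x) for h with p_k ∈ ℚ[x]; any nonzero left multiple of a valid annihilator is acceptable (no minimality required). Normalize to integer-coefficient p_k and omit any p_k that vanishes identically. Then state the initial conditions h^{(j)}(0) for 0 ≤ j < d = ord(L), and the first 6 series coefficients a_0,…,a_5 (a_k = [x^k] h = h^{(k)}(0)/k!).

f: a_k = 0, -4, 0, 32/3, 0, -128/15, …
Change of var in L_f (x↦r) gives L₀.
L = 64 + (2 + 6·x + 6·x^2 + 2·x^3)·Dx + (1 + 4·x + 6·x^2 + 4·x^3 + x^4)·Dx^2  (order 2).
h: a_k = 0, -8, 8, 232/3, -248, 3464/15, …
ICs: h(0) = 0, h′(0) = -8.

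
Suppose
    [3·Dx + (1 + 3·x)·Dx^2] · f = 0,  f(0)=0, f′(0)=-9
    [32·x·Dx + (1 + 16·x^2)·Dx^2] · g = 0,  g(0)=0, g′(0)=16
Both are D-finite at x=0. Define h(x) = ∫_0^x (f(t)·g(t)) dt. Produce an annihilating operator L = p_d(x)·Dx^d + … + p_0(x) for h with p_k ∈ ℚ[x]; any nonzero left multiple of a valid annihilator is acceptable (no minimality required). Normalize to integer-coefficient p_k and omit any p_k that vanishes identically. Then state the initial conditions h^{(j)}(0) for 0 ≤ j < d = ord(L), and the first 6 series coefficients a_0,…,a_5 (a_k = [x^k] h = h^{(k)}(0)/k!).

f: a_k = 0, -9, 27/2, -27, 243/4, -729/5, …
g: a_k = 0, 16, 0, -256/3, 0, 4096/5, …
Sym-product of L_f,L_g gives L₀ (≤ ord 4).
Integrate: L := L₀·Dx.
L = (15744 + 89280·x + 811008·x^2 + 5299200·x^3 + 13271040·x^4 + 17252352·x^5 + 21233664·x^7)·Dx^2 + (4258 + 91200·x + 775488·x^2 + 4635648·x^3 + 18247680·x^4 + 41140224·x^5 + 46448640·x^6 + 21233664·x^7 + 74317824·x^8)·Dx^3 + (492 + 12548·x + 131328·x^2 + 747968·x^3 + 3219456·x^4 + 10146816·x^5 + 21233664·x^6 + 24920064·x^7 + 21233664·x^8 + 42467328·x^9)·Dx^4 + (73 + 822·x + 6161·x^2 + 34944·x^3 + 151168·x^4 + 500736·x^5 + 1322496·x^6 + 2654208·x^7 + 3244032·x^8 + 3538944·x^9 + 5308416·x^10)·Dx^5  (order 5).
h: a_k = 0, 0, 0, -48, 54, 336/5, …
ICs: h(0) = 0, h′(0) = 0, h′′(0) = 0, h′′′(0) = -288, h′′′′(0) = 1296.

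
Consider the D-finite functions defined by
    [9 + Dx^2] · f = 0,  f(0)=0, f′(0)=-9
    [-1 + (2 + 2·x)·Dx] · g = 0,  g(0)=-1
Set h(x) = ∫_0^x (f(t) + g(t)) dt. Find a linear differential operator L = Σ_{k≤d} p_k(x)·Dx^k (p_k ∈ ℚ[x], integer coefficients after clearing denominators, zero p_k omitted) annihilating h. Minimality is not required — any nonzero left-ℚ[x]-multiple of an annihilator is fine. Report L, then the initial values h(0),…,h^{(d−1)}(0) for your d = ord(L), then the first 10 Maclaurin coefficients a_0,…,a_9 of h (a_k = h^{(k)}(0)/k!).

L = (-351 - 648·x - 324·x^2)·Dx + (630 + 1926·x + 1944·x^2 + 648·x^3)·Dx^2 + (-39 - 72·x - 36·x^2)·Dx^3 + (70 + 214·x + 216·x^2 + 72·x^3)·Dx^4  (order 4).
h: a_k = 0, -1, -19/4, 1/24, 215/64, 1/128, -7811/7680, 3/1024, 92157/573440, 143/98304, …
ICs: h(0) = 0, h′(0) = -1, h′′(0) = -19/2, h′′′(0) = 1/4.

f: a_k = 0, -9, 0, 27/2, 0, -243/40, 0, 729/560, 0, -729/4480, …
g: a_k = -1, -1/2, 1/8, -1/16, 5/128, -7/256, 21/1024, -33/2048, 429/32768, -715/65536, …
Sum ⇒ L₀ = lclm(L_f,L_g) in ℚ(x)⟨Dx⟩.
Integrate: L := L₀·Dx.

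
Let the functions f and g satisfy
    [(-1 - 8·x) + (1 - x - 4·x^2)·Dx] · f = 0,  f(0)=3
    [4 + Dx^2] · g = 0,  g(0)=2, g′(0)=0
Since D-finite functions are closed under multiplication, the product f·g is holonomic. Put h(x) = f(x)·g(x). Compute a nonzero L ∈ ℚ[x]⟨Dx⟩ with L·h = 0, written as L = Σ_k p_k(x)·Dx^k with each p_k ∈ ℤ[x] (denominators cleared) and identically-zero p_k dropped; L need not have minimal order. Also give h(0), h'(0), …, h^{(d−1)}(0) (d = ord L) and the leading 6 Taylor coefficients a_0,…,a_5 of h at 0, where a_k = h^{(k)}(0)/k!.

L = (4 + 4·x + 16·x^2) + (2 + 16·x)·Dx + (-1 + x + 4·x^2)·Dx^2  (order 2).
h: a_k = 6, 6, 18, 42, 118, 286, …
ICs: h(0) = 6, h′(0) = 6.

f: a_k = 3, 3, 15, 27, 87, 195, …
g: a_k = 2, 0, -4, 0, 4/3, 0, …
f·g: L₀ = L_f ⊗_s L_g, ord ≤ 1·2.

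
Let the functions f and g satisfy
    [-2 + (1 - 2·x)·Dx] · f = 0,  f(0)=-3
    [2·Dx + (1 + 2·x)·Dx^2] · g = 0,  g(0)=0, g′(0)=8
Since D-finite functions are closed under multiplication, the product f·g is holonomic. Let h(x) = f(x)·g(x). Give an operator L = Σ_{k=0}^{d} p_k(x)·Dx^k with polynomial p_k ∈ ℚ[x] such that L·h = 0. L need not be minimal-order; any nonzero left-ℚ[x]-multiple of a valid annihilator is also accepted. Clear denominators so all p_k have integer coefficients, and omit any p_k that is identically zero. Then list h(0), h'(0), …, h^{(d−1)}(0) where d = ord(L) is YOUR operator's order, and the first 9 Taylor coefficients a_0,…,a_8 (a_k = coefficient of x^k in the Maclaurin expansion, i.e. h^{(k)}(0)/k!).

f: a_k = -3, -6, -12, -24, -48, -96, -192, -384, -768, …
g: a_k = 0, 8, -8, 32/3, -16, 128/5, -128/3, 512/7, -128, …
f·g: L₀ = L_f ⊗_s L_g, ord ≤ 1·2.
L = 4 + (2 + 12·x)·Dx + (-1 + 4·x^2)·Dx^2  (order 2).
h: a_k = 0, -24, -24, -80, -112, -1504/5, -2368/5, -40832/35, -68224/35, …
ICs: h(0) = 0, h′(0) = -24.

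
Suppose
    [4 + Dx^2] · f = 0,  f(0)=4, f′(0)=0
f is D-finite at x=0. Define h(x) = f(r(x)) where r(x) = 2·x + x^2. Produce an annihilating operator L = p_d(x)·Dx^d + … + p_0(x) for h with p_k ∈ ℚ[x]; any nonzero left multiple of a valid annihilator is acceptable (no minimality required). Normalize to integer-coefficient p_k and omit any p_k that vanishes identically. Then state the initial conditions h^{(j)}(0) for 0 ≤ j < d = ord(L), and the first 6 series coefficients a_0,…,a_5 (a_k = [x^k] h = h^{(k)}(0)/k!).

L = (16 + 48·x + 48·x^2 + 16·x^3) - Dx + (1 + x)·Dx^2  (order 2).
h: a_k = 4, 0, -32, -32, 104/3, 256/3, …
ICs: h(0) = 4, h′(0) = 0.

f: a_k = 4, 0, -8, 0, 8/3, 0, …
h₀=f(r): pull back L_f along r ⇒ L₀.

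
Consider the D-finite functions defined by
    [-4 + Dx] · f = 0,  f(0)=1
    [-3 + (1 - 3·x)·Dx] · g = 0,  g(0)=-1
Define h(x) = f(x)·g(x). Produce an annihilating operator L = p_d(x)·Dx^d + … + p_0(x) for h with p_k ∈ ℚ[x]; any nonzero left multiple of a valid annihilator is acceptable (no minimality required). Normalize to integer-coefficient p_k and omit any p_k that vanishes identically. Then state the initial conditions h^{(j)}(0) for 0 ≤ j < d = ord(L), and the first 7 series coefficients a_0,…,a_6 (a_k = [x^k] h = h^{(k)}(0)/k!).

L = (7 - 12·x) + (-1 + 3·x)·Dx  (order 1).
h: a_k = -1, -7, -29, -293/3, -911/3, -13793/15, -124393/45, …
ICs: h(0) = -1.

f: a_k = 1, 4, 8, 32/3, 32/3, 128/15, 256/45, …
g: a_k = -1, -3, -9, -27, -81, -243, -729, …
f·g: L₀ = L_f ⊗_s L_g, ord ≤ 1·1.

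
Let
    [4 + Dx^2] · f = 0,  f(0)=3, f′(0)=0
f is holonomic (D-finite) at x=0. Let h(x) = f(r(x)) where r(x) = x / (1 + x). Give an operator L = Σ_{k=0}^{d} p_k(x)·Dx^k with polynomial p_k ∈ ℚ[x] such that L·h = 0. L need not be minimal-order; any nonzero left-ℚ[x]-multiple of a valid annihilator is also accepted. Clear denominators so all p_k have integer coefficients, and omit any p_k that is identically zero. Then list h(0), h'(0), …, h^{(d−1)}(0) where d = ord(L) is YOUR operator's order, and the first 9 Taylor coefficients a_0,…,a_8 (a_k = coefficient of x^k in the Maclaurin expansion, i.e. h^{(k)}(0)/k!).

L = 4 + (2 + 6·x + 6·x^2 + 2·x^3)·Dx + (1 + 4·x + 6·x^2 + 4·x^3 + x^4)·Dx^2  (order 2).
h: a_k = 3, 0, -6, 12, -16, 16, -154/15, -12/5, 2354/105, …
ICs: h(0) = 3, h′(0) = 0.

f: a_k = 3, 0, -6, 0, 2, 0, -4/15, 0, 2/105, …
Substitute x→r, Dx→(1/r')Dx; clear ⇒ L₀.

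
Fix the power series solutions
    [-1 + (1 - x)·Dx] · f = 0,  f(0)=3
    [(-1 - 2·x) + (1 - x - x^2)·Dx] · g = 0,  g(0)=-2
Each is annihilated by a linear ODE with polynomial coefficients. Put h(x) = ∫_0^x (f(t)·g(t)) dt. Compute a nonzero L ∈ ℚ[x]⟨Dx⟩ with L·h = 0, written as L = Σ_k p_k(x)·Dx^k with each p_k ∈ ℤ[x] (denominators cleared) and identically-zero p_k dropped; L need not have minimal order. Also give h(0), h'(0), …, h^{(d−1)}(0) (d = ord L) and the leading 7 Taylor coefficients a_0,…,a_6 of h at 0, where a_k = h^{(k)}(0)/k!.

f: a_k = 3, 3, 3, 3, 3, 3, 3, …
g: a_k = -2, -2, -4, -6, -10, -16, -26, …
Product ⇒ symmetric product L₀, ord ≤ 1.
∫: right-multiply L₀ by Dx.
L = (-2 + 3·x^2)·Dx + (1 - 2·x + x^3)·Dx^2  (order 2).
h: a_k = 0, -6, -6, -8, -21/2, -72/5, -20, …
ICs: h(0) = 0, h′(0) = -6.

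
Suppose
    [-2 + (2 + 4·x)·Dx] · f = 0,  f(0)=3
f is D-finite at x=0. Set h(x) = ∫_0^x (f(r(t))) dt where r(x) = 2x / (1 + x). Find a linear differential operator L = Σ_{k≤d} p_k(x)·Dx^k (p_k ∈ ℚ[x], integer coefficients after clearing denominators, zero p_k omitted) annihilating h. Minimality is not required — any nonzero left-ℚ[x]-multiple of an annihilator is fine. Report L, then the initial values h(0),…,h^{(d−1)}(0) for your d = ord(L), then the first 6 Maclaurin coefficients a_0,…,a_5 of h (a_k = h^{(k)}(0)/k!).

L = -2·Dx + (1 + 6·x + 5·x^2)·Dx^2  (order 2).
h: a_k = 0, 3, 3, -4, 15/2, -18, …
ICs: h(0) = 0, h′(0) = 3.

f: a_k = 3, 3, -3/2, 3/2, -15/8, 21/8, …
h₀=f(r): pull back L_f along r ⇒ L₀.
Integrate: L := L₀·Dx.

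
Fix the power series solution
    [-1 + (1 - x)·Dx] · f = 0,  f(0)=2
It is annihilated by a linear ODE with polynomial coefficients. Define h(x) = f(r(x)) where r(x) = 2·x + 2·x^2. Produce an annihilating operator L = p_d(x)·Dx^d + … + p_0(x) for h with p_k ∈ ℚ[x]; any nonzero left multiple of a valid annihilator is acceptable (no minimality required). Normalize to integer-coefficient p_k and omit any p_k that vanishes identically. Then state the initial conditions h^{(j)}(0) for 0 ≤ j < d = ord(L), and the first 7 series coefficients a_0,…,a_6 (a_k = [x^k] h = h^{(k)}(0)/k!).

L = (2 + 4·x) + (-1 + 2·x + 2·x^2)·Dx  (order 1).
h: a_k = 2, 4, 12, 32, 88, 240, 656, …
ICs: h(0) = 2.

f: a_k = 2, 2, 2, 2, 2, 2, 2, …
L₀ from L_f via x↦r, Dx↦r'^{-1}Dx.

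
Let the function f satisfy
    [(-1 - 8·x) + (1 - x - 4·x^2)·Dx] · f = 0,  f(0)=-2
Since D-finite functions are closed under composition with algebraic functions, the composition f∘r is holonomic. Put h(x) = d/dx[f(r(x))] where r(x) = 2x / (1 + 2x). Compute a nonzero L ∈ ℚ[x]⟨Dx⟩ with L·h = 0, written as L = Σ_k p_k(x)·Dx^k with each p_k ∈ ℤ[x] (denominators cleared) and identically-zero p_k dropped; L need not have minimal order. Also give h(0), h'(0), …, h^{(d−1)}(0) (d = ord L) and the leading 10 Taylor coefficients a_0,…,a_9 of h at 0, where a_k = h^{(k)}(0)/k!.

L = (16 + 96·x + 960·x^2 + 1152·x^3) + (-1 - 22·x - 60·x^2 + 248·x^3 + 576·x^4)·Dx  (order 1).
h: a_k = -4, -64, 0, -2048, 5120, -61440, 258048, -1900544, 9584640, -59310080, …
ICs: h(0) = -4.

f: a_k = -2, -2, -10, -18, -58, -130, -362, -882, -2330, -5858, …
Substitute x→r, Dx→(1/r')Dx; clear ⇒ L₀.
Derive L from L₀ (diff closure).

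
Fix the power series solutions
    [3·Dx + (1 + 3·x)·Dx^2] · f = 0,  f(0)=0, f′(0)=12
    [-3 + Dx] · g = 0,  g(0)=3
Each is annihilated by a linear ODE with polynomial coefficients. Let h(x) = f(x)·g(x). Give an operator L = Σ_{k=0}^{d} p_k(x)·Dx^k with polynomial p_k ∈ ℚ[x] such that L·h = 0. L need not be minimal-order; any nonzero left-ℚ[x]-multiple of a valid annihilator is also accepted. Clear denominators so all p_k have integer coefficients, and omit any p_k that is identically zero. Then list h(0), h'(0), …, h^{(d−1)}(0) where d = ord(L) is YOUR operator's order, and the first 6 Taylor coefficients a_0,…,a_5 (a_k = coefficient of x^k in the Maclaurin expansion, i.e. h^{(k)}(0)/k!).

f: a_k = 0, 12, -18, 36, -81, 972/5, …
g: a_k = 3, 9, 27/2, 27/2, 81/8, 243/40, …
Sym-product of L_f,L_g gives L₀ (≤ ord 2).
L = 27·x + (-3 - 18·x)·Dx + (1 + 3·x)·Dx^2  (order 2).
h: a_k = 0, 36, 54, 108, 0, 2187/10, …
ICs: h(0) = 0, h′(0) = 36.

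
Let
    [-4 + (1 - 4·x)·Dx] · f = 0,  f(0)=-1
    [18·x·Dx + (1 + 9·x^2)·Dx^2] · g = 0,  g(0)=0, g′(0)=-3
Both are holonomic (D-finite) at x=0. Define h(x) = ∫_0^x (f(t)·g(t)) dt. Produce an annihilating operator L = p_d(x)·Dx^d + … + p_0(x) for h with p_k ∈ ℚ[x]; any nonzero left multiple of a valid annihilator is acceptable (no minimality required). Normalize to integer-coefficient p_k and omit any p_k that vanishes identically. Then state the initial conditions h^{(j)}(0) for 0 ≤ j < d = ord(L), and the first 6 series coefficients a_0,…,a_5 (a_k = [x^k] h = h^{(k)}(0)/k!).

f: a_k = -1, -4, -16, -64, -256, -1024, …
g: a_k = 0, -3, 0, 9, 0, -243/5, …
L₀ := L_f ⊗_s L_g (sym. prod.), ord ≤ 2.
∫: right-multiply L₀ by Dx.
L = 72·x·Dx + (8 - 18·x + 144·x^2)·Dx^2 + (-1 + 4·x - 9·x^2 + 36·x^3)·Dx^3  (order 3).
h: a_k = 0, 0, 3/2, 4, 39/4, 156/5, …
ICs: h(0) = 0, h′(0) = 0, h′′(0) = 3.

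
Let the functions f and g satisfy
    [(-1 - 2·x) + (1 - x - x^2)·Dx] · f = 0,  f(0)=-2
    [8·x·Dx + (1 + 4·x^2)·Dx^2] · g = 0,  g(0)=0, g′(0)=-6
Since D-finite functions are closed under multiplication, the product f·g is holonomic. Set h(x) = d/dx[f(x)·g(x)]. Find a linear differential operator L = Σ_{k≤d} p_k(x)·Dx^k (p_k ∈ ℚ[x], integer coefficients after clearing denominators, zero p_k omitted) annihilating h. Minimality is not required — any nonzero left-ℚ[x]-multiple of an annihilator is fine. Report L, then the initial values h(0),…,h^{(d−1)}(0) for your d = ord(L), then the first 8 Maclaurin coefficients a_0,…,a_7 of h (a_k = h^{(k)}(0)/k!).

L = (-10 + 264·x^2 + 384·x^3 + 576·x^4) + (7 + 22·x + 12·x^2 + 88·x^3 + 384·x^4 + 384·x^5)·Dx + (-1 - 3·x - 11·x^2 + 4·x^3 - 16·x^4 + 64·x^5 + 48·x^6)·Dx^2  (order 2).
h: a_k = 12, 24, 24, 80, 332, 2592/5, 1508/5, 36256/35, …
ICs: h(0) = 12, h′(0) = 24.

f: a_k = -2, -2, -4, -6, -10, -16, -26, -42, …
g: a_k = 0, -6, 0, 8, 0, -96/5, 0, 384/7, …
Sym-product of L_f,L_g gives L₀ (≤ ord 2).
h=h₀': d/dx-closure on L₀ ⇒ L.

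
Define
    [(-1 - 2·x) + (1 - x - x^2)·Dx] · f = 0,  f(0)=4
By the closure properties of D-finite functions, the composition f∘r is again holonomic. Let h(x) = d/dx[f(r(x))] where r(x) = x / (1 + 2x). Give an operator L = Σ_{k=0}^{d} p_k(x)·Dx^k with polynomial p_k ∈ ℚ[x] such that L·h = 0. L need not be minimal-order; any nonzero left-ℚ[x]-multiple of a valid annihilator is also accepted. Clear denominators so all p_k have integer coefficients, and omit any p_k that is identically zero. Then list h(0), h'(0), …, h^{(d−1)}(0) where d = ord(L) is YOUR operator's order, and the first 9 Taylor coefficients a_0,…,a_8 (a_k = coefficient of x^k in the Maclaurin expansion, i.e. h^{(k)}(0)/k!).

L = (-6·x - 18·x^2 - 16·x^3) + (-1 - 9·x - 27·x^2 - 30·x^3 - 8·x^4)·Dx  (order 1).
h: a_k = 4, 0, -12, 48, -160, 504, -1540, 4608, -13572, …
ICs: h(0) = 4.

f: a_k = 4, 4, 8, 12, 20, 32, 52, 84, 136, …
Change of var in L_f (x↦r) gives L₀.
h=h₀': d/dx-closure on L₀ ⇒ L.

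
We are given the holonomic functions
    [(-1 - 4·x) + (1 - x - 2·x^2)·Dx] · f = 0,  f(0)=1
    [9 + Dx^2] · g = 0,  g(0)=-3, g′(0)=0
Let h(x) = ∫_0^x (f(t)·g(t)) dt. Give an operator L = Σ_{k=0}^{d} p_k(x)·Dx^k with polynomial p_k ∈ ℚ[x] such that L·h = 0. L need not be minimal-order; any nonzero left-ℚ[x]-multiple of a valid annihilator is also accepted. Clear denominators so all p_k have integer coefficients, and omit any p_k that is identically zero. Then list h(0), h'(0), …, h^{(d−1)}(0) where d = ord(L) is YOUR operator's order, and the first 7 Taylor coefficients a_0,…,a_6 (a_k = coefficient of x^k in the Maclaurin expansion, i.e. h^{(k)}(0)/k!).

f: a_k = 1, 1, 3, 5, 11, 21, 43, …
g: a_k = -3, 0, 27/2, 0, -81/8, 0, 243/80, …
f·g: L₀ = L_f ⊗_s L_g, ord ≤ 1·2.
h=∫₀ˣh₀: take L = L₀·Dx.
L = (-5 + 9·x + 18·x^2)·Dx + (2 + 8·x)·Dx^2 + (-1 + x + 2·x^2)·Dx^3  (order 3).
h: a_k = 0, -3, -3/2, 3/2, -3/8, -21/40, -15/16, …
ICs: h(0) = 0, h′(0) = -3, h′′(0) = -3.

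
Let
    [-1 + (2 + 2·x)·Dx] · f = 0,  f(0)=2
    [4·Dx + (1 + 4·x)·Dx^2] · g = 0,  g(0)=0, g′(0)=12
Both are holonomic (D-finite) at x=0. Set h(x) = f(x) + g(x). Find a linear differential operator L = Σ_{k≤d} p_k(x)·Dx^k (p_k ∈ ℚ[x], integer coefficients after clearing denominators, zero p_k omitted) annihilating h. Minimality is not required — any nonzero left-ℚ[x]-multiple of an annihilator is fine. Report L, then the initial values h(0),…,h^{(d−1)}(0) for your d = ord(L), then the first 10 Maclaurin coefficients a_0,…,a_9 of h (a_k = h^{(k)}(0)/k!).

L = (52 + 16·x)·Dx + (125 + 232·x + 80·x^2)·Dx^2 + (14 + 78·x + 96·x^2 + 32·x^3)·Dx^3  (order 3).
h: a_k = 2, 13, -97/4, 513/8, -12293/64, 393251/640, -1048597/512, 50331879/7168, -402653613/16384, 8589936737/98304, …
ICs: h(0) = 2, h′(0) = 13, h′′(0) = -97/2.

f: a_k = 2, 1, -1/4, 1/8, -5/64, 7/128, -21/512, 33/1024, -429/16384, 715/32768, …
g: a_k = 0, 12, -24, 64, -192, 3072/5, -2048, 49152/7, -24576, 262144/3, …
h₀=f+g: left-lcm gives L₀, ord ≤ 3.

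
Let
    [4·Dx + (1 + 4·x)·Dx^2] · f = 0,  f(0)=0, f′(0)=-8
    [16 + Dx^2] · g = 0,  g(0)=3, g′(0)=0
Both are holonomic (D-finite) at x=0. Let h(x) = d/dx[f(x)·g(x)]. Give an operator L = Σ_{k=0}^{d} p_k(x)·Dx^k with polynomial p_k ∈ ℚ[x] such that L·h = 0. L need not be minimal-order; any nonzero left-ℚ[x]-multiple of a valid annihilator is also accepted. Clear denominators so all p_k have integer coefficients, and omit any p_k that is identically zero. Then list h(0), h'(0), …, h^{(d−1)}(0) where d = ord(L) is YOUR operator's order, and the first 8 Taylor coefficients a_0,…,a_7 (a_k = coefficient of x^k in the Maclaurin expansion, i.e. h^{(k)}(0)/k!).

f: a_k = 0, -8, 16, -128/3, 128, -2048/5, 4096/3, -32768/7, …
g: a_k = 3, 0, -24, 0, 32, 0, -256/15, 0, …
L₀ := L_f ⊗_s L_g (sym. prod.), ord ≤ 4.
Derive L from L₀ (diff closure).
L = (-6400 - 45056·x - 172032·x^2 + 196608·x^3 + 2818048·x^4 + 6291456·x^5 + 4194304·x^6) + (-1536 - 8192·x + 20480·x^2 + 245760·x^3 + 655360·x^4 + 524288·x^5)·Dx + (-448 - 2816·x - 3584·x^2 + 73728·x^3 + 401408·x^4 + 786432·x^5 + 524288·x^6)·Dx^2 + (-96 - 512·x + 1280·x^2 + 15360·x^3 + 40960·x^4 + 32768·x^5)·Dx^3 + (-3 + 448·x^2 + 3840·x^3 + 14080·x^4 + 24576·x^5 + 16384·x^6)·Dx^4  (order 4).
h: a_k = -24, 96, 192, 0, -2304, 9216, -190464/5, 2424832/15, …
ICs: h(0) = -24, h′(0) = 96, h′′(0) = 384, h′′′(0) = 0.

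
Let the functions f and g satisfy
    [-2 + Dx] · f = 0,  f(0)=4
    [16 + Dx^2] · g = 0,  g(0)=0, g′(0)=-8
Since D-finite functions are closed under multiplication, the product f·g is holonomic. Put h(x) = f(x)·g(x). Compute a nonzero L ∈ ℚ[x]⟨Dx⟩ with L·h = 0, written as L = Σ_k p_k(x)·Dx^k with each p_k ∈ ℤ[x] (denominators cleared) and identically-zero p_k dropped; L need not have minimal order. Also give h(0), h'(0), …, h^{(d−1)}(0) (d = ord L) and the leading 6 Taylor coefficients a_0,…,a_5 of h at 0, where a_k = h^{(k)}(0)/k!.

L = 20 - 4·Dx + Dx^2  (order 2).
h: a_k = 0, -32, -64, 64/3, 128, 1216/15, …
ICs: h(0) = 0, h′(0) = -32.

f: a_k = 4, 8, 8, 16/3, 8/3, 16/15, …
g: a_k = 0, -8, 0, 64/3, 0, -256/15, …
L₀ := L_f ⊗_s L_g (sym. prod.), ord ≤ 2.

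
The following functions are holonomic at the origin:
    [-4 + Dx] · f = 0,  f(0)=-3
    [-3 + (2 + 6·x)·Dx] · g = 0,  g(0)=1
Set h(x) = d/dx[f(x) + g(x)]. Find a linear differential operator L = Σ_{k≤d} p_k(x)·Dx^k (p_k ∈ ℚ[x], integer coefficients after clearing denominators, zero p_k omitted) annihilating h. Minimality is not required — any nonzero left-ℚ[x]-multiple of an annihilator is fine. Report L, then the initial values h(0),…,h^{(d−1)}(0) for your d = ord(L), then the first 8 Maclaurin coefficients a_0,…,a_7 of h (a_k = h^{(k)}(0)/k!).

L = (-204 - 288·x) + (-37 - 384·x - 576·x^2)·Dx + (22 + 114·x + 144·x^2)·Dx^2  (order 2).
h: a_k = -21/2, -201/4, -1455/16, -4501/32, -24263/256, -491779/2560, 5480803/30720, -312317461/430080, …
ICs: h(0) = -21/2, h′(0) = -201/4.

f: a_k = -3, -12, -24, -32, -32, -128/5, -256/15, -1024/105, …
g: a_k = 1, 3/2, -9/8, 27/16, -405/128, 1701/256, -15309/1024, 72171/2048, …
Weyl lclm of L_f,L_g ⇒ L₀ (ord ≤ 2).
Derive L from L₀ (diff closure).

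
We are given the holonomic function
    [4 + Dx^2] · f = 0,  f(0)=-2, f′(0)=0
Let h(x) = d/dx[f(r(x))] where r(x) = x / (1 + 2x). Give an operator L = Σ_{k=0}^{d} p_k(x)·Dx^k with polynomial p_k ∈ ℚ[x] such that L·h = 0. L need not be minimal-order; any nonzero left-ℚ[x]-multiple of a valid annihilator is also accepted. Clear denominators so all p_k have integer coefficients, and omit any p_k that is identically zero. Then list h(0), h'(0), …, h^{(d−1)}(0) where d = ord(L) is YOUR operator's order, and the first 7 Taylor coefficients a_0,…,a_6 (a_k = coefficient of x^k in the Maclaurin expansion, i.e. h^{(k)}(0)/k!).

L = (28 + 96·x + 96·x^2) + (12 + 72·x + 144·x^2 + 96·x^3)·Dx + (1 + 8·x + 24·x^2 + 32·x^3 + 16·x^4)·Dx^2  (order 2).
h: a_k = 0, 8, -48, 560/3, -1760/3, 24016/15, -19488/5, …
ICs: h(0) = 0, h′(0) = 8.

f: a_k = -2, 0, 4, 0, -4/3, 0, 8/45, …
h₀=f(r): pull back L_f along r ⇒ L₀.
Derive L from L₀ (diff closure).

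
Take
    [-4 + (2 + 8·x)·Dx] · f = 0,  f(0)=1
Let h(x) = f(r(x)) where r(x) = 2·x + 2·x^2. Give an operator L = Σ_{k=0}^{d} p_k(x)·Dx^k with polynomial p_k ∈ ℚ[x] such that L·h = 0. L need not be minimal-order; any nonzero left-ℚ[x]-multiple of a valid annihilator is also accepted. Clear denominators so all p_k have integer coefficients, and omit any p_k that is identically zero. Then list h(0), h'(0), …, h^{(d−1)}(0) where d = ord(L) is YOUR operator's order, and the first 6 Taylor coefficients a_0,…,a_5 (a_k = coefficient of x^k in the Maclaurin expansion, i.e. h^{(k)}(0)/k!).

f: a_k = 1, 2, -2, 4, -10, 28, …
L₀ from L_f via x↦r, Dx↦r'^{-1}Dx.
L = (-4 - 8·x) + (1 + 8·x + 8·x^2)·Dx  (order 1).
h: a_k = 1, 4, -4, 16, -72, 352, …
ICs: h(0) = 1.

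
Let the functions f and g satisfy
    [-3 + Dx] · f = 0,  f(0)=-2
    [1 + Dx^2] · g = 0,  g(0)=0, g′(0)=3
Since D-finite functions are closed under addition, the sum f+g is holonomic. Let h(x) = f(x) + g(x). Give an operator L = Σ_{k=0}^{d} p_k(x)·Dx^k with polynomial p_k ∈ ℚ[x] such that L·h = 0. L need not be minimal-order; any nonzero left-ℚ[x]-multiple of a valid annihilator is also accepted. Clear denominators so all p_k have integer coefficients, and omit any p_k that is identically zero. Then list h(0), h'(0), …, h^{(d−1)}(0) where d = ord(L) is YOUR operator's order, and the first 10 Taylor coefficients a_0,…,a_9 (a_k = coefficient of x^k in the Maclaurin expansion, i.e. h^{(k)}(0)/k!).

f: a_k = -2, -6, -9, -9, -27/4, -81/20, -81/40, -243/280, -729/2240, -243/2240, …
g: a_k = 0, 3, 0, -1/2, 0, 1/40, 0, -1/1680, 0, 1/120960, …
Sum ⇒ L₀ = lclm(L_f,L_g) in ℚ(x)⟨Dx⟩.
L = -3 + Dx - 3·Dx^2 + Dx^3  (order 3).
h: a_k = -2, -3, -9, -19/2, -27/4, -161/40, -81/40, -1459/1680, -729/2240, -13121/120960, …
ICs: h(0) = -2, h′(0) = -3, h′′(0) = -18.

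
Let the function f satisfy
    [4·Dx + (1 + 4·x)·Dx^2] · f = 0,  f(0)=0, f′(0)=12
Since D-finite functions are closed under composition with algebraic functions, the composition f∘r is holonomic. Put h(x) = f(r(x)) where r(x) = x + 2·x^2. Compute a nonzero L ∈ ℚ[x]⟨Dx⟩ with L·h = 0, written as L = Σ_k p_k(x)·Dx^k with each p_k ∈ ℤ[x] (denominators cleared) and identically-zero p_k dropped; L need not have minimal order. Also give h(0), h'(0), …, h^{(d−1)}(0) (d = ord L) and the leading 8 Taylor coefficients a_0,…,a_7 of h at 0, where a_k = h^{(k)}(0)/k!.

L = (16·x + 32·x^2)·Dx + (1 + 8·x + 24·x^2 + 32·x^3)·Dx^2  (order 2).
h: a_k = 0, 12, 0, -32, 96, -768/5, 0, 6144/7, …
ICs: h(0) = 0, h′(0) = 12.

f: a_k = 0, 12, -24, 64, -192, 3072/5, -2048, 49152/7, …
f∘r: x↦r, Dx↦Dx/r' in L_f ⇒ L₀.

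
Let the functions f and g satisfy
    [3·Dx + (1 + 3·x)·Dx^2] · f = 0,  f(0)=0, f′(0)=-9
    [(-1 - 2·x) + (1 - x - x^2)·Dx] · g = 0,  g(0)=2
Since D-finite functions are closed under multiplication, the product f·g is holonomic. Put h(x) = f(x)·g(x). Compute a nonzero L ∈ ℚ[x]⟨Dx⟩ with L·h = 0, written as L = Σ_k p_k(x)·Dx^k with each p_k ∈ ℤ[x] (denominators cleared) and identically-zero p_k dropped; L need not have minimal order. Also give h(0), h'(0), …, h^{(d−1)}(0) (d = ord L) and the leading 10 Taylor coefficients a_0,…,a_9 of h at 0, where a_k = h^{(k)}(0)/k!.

L = (5 + 12·x) + (-1 + 13·x + 15·x^2)·Dx + (-1 - 2·x + 4·x^2 + 3·x^3)·Dx^2  (order 2).
h: a_k = 0, -18, 9, -63, 135/2, -2871/10, 2547/5, -115659/70, 528903/140, -307899/28, …
ICs: h(0) = 0, h′(0) = -18.

f: a_k = 0, -9, 27/2, -27, 243/4, -729/5, 729/2, -6561/7, 19683/8, -6561, …
g: a_k = 2, 2, 4, 6, 10, 16, 26, 42, 68, 110, …
L₀ := L_f ⊗_s L_g (sym. prod.), ord ≤ 2.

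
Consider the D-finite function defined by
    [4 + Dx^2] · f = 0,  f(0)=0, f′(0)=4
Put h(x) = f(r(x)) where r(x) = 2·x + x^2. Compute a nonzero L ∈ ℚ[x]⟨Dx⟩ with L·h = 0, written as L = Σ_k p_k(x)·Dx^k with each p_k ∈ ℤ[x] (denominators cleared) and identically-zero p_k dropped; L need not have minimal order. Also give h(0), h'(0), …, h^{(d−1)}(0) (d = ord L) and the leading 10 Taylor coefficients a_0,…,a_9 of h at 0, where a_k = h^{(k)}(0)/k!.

L = (16 + 48·x + 48·x^2 + 16·x^3) - Dx + (1 + x)·Dx^2  (order 2).
h: a_k = 0, 8, 4, -64/3, -32, 16/15, 40, 11392/315, -64/45, -77552/2835, …
ICs: h(0) = 0, h′(0) = 8.

f: a_k = 0, 4, 0, -8/3, 0, 8/15, 0, -16/315, 0, 8/2835, …
f∘r: x↦r, Dx↦Dx/r' in L_f ⇒ L₀.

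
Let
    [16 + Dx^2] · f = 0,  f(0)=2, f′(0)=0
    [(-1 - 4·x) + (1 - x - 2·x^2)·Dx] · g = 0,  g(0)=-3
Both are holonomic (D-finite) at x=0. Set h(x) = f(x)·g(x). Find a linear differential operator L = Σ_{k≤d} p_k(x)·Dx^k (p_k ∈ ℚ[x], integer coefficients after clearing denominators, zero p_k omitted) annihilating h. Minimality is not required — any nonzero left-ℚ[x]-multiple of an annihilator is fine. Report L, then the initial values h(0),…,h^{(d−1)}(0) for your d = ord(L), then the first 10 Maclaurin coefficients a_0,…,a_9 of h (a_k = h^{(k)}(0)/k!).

f: a_k = 2, 0, -16, 0, 64/3, 0, -512/45, 0, 1024/315, 0, …
g: a_k = -3, -3, -9, -15, -33, -63, -129, -255, -513, -1023, …
Product ⇒ symmetric product L₀, ord ≤ 2.
L = (-12 + 16·x + 32·x^2) + (2 + 8·x)·Dx + (-1 + x + 2·x^2)·Dx^2  (order 2).
h: a_k = -6, -6, 30, 18, 14, 50, 1682/15, 3182/15, 44798/105, 29782/35, …
ICs: h(0) = -6, h′(0) = -6.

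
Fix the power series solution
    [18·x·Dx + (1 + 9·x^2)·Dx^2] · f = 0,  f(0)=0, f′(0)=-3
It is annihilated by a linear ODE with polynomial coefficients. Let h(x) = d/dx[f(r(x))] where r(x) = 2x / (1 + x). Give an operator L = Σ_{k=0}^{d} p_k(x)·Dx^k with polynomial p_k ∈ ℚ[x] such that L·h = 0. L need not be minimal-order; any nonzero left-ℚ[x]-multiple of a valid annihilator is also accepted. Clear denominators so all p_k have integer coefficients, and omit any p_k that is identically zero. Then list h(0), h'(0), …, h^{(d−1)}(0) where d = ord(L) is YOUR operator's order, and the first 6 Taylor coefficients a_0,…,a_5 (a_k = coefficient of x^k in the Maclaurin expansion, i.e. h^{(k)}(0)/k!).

L = (2 + 74·x) + (1 + 2·x + 37·x^2)·Dx  (order 1).
h: a_k = -6, 12, 198, -840, -5646, 42372, …
ICs: h(0) = -6.

f: a_k = 0, -3, 0, 9, 0, -243/5, …
h₀=f(r): pull back L_f along r ⇒ L₀.
Derive L from L₀ (diff closure).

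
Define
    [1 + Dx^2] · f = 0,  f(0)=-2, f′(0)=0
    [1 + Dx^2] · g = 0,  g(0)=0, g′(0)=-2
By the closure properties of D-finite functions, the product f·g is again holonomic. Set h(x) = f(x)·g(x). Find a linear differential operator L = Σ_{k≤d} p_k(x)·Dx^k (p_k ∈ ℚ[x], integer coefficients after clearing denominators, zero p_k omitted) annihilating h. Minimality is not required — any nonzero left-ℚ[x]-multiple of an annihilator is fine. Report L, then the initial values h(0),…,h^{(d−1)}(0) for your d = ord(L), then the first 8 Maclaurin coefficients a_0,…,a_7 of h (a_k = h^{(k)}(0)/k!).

f: a_k = -2, 0, 1, 0, -1/12, 0, 1/360, 0, …
g: a_k = 0, -2, 0, 1/3, 0, -1/60, 0, 1/2520, …
Product ⇒ symmetric product L₀, ord ≤ 4.
L = 4·Dx + Dx^3  (order 3).
h: a_k = 0, 4, 0, -8/3, 0, 8/15, 0, -16/315, …
ICs: h(0) = 0, h′(0) = 4, h′′(0) = 0.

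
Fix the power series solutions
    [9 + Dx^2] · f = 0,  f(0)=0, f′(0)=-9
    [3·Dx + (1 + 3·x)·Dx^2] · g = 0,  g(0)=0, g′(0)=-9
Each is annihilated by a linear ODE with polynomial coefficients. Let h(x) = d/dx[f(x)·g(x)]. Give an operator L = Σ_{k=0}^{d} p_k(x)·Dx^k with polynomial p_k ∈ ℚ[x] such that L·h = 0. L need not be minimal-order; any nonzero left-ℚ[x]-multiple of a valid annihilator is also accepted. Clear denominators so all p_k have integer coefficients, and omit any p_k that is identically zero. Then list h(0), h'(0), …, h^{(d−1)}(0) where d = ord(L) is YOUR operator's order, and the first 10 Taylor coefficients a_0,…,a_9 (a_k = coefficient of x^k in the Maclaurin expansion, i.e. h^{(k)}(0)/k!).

L = (-675 - 3564·x - 10206·x^2 + 8748·x^3 + 94041·x^4 + 157464·x^5 + 78732·x^6) + (-216 - 864·x + 1620·x^2 + 14580·x^3 + 29160·x^4 + 17496·x^5)·Dx + (-84 - 396·x - 378·x^2 + 5832·x^3 + 23814·x^4 + 34992·x^5 + 17496·x^6)·Dx^2 + (-24 - 96·x + 180·x^2 + 1620·x^3 + 3240·x^4 + 1944·x^5)·Dx^3 + (-1 + 84·x^2 + 540·x^3 + 1485·x^4 + 1944·x^5 + 972·x^6)·Dx^4  (order 4).
h: a_k = 0, 162, -729/2, 486, -3645/2, 24057/4, -1423737/80, 741393/14, -4428675/28, 1058348349/2240, …
ICs: h(0) = 0, h′(0) = 162, h′′(0) = -729, h′′′(0) = 2916.

f: a_k = 0, -9, 0, 27/2, 0, -243/40, 0, 729/560, 0, -729/4480, …
g: a_k = 0, -9, 27/2, -27, 243/4, -729/5, 729/2, -6561/7, 19683/8, -6561, …
Product ⇒ symmetric product L₀, ord ≤ 4.
h₀' ⇒ L via d/dx closure of L₀.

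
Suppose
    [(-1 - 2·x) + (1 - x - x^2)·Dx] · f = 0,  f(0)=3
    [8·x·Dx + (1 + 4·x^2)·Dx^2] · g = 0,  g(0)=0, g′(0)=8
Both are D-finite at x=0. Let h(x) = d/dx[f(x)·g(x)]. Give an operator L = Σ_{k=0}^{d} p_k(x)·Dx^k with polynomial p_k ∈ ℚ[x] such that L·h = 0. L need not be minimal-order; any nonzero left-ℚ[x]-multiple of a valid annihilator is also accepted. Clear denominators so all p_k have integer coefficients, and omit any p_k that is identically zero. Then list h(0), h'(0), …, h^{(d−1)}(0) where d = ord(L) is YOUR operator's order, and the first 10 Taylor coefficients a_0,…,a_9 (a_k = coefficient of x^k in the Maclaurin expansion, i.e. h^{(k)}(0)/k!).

L = (-10 + 264·x^2 + 384·x^3 + 576·x^4) + (7 + 22·x + 12·x^2 + 88·x^3 + 384·x^4 + 384·x^5)·Dx + (-1 - 3·x - 11·x^2 + 4·x^3 - 16·x^4 + 64·x^5 + 48·x^6)·Dx^2  (order 2).
h: a_k = 24, 48, 48, 160, 664, 5184/5, 3016/5, 72512/35, 64752/7, 270224/21, …
ICs: h(0) = 24, h′(0) = 48.

f: a_k = 3, 3, 6, 9, 15, 24, 39, 63, 102, 165, …
g: a_k = 0, 8, 0, -32/3, 0, 128/5, 0, -512/7, 0, 2048/9, …
Sym-product of L_f,L_g gives L₀ (≤ ord 2).
h=h₀': d/dx-closure on L₀ ⇒ L.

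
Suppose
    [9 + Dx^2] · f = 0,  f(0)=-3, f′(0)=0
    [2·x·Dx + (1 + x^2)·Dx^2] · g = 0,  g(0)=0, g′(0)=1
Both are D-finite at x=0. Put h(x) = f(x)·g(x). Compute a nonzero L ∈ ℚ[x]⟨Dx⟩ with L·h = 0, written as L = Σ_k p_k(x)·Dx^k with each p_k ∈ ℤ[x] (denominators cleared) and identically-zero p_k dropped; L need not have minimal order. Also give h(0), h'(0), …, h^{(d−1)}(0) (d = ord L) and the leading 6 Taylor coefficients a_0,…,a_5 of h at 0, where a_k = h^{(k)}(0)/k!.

L = (1170 + 3834·x^2 + 4779·x^4 + 2916·x^6 + 729·x^8) + (396·x + 1044·x^3 + 972·x^5 + 324·x^7)·Dx + (220 + 768·x^2 + 1026·x^4 + 648·x^6 + 162·x^8)·Dx^2 + (44·x + 116·x^3 + 108·x^5 + 36·x^7)·Dx^3 + (10 + 38·x^2 + 55·x^4 + 36·x^6 + 9·x^8)·Dx^4  (order 4).
h: a_k = 0, -3, 0, 29/2, 0, -609/40, …
ICs: h(0) = 0, h′(0) = -3, h′′(0) = 0, h′′′(0) = 87.

f: a_k = -3, 0, 27/2, 0, -81/8, 0, …
g: a_k = 0, 1, 0, -1/3, 0, 1/5, …
f·g: L₀ = L_f ⊗_s L_g, ord ≤ 2·2.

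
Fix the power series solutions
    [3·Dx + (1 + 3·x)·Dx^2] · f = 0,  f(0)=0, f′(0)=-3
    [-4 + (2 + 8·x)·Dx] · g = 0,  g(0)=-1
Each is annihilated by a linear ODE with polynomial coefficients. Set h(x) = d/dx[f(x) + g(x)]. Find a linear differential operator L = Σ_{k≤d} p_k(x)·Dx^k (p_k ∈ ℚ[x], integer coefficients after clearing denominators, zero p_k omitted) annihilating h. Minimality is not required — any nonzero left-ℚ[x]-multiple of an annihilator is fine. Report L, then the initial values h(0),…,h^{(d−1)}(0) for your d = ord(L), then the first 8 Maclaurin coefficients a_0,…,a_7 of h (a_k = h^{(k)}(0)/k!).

L = 36·x + (6 + 72·x + 180·x^2)·Dx + (1 + 13·x + 54·x^2 + 72·x^3)·Dx^2  (order 2).
h: a_k = -5, 13, -39, 121, -383, 1233, -4035, 13425, …
ICs: h(0) = -5, h′(0) = 13.

f: a_k = 0, -3, 9/2, -9, 81/4, -243/5, 243/2, -2187/7, …
g: a_k = -1, -2, 2, -4, 10, -28, 84, -264, …
h₀=f+g: left-lcm gives L₀, ord ≤ 3.
Derive L from L₀ (diff closure).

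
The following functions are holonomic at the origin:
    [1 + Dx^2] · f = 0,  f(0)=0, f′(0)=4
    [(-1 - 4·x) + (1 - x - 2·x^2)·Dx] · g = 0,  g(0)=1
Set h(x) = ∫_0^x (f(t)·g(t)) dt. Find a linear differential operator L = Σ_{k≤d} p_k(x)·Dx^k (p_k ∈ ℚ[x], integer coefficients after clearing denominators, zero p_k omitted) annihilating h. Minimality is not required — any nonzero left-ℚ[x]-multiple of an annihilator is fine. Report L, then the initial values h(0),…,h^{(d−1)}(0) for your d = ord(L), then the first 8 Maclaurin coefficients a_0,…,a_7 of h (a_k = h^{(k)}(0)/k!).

L = (3 + x + 2·x^2)·Dx + (2 + 8·x)·Dx^2 + (-1 + x + 2·x^2)·Dx^3  (order 3).
h: a_k = 0, 0, 2, 4/3, 17/6, 58/15, 1261/180, 807/70, …
ICs: h(0) = 0, h′(0) = 0, h′′(0) = 4.

f: a_k = 0, 4, 0, -2/3, 0, 1/30, 0, -1/1260, …
g: a_k = 1, 1, 3, 5, 11, 21, 43, 85, …
L₀ := L_f ⊗_s L_g (sym. prod.), ord ≤ 2.
Integrate: L := L₀·Dx.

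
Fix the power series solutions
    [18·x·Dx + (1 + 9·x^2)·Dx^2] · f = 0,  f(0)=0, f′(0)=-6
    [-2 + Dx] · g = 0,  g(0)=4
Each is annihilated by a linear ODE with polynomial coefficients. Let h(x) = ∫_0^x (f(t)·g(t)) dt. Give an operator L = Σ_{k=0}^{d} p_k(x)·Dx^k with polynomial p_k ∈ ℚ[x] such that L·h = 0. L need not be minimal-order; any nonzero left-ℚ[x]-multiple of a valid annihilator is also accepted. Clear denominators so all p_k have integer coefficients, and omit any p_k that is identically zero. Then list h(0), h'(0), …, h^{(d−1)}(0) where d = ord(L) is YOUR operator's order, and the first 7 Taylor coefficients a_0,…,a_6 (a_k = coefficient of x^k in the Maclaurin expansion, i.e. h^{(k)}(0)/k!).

f: a_k = 0, -6, 0, 18, 0, -486/5, 0, …
g: a_k = 4, 8, 8, 16/3, 8/3, 16/15, 16/45, …
Sym-product of L_f,L_g gives L₀ (≤ ord 2).
h=∫h₀ ⇒ L = L₀·Dx.
L = (4 - 36·x + 36·x^2)·Dx + (-4 + 18·x - 36·x^2)·Dx^2 + (1 + 9·x^2)·Dx^3  (order 3).
h: a_k = 0, 0, -12, -16, 6, 112/5, -652/15, …
ICs: h(0) = 0, h′(0) = 0, h′′(0) = -24.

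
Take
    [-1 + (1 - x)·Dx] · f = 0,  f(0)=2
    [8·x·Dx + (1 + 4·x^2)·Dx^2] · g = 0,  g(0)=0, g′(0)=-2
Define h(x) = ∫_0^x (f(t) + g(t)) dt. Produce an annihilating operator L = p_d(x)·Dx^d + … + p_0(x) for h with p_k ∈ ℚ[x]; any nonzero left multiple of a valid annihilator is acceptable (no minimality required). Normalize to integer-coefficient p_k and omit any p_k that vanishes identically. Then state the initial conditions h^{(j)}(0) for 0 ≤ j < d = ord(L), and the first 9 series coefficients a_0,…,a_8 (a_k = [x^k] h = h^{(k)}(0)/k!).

f: a_k = 2, 2, 2, 2, 2, 2, 2, 2, 2, …
g: a_k = 0, -2, 0, 8/3, 0, -32/5, 0, 128/7, 0, …
Weyl lclm of L_f,L_g ⇒ L₀ (ord ≤ 3).
∫: right-multiply L₀ by Dx.
L = (-8 + 32·x + 96·x^2)·Dx^2 + (7 - 8·x - 20·x^2 + 96·x^3)·Dx^3 + (-1 - 3·x - 12·x^3 + 16·x^4)·Dx^4  (order 4).
h: a_k = 0, 2, 0, 2/3, 7/6, 2/5, -11/15, 2/7, 71/28, …
ICs: h(0) = 0, h′(0) = 2, h′′(0) = 0, h′′′(0) = 4.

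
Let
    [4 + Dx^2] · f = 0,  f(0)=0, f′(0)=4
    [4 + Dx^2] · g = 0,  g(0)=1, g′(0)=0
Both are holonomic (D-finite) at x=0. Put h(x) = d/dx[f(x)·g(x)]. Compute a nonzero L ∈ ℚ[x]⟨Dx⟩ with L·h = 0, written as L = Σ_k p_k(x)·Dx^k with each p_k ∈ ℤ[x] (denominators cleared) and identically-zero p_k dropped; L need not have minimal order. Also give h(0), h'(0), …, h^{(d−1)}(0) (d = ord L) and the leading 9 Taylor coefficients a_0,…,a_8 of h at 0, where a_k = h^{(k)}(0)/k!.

L = 16 + Dx^2  (order 2).
h: a_k = 4, 0, -32, 0, 128/3, 0, -1024/45, 0, 2048/315, …
ICs: h(0) = 4, h′(0) = 0.

f: a_k = 0, 4, 0, -8/3, 0, 8/15, 0, -16/315, 0, …
g: a_k = 1, 0, -2, 0, 2/3, 0, -4/45, 0, 2/315, …
Sym-product of L_f,L_g gives L₀ (≤ ord 4).
h₀' ⇒ L via d/dx closure of L₀.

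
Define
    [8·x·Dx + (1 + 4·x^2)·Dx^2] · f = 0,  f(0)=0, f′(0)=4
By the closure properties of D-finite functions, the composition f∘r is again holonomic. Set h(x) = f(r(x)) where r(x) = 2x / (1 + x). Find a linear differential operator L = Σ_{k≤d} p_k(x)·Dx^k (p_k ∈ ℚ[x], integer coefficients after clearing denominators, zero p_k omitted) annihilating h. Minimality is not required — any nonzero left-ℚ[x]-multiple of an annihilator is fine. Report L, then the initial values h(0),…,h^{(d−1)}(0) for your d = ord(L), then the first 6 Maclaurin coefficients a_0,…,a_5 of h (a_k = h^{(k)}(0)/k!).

f: a_k = 0, 4, 0, -16/3, 0, 64/5, …
h₀=f(r): pull back L_f along r ⇒ L₀.
L = (2 + 34·x)·Dx + (1 + 2·x + 17·x^2)·Dx^2  (order 2).
h: a_k = 0, 8, -8, -104/3, 120, 808/5, …
ICs: h(0) = 0, h′(0) = 8.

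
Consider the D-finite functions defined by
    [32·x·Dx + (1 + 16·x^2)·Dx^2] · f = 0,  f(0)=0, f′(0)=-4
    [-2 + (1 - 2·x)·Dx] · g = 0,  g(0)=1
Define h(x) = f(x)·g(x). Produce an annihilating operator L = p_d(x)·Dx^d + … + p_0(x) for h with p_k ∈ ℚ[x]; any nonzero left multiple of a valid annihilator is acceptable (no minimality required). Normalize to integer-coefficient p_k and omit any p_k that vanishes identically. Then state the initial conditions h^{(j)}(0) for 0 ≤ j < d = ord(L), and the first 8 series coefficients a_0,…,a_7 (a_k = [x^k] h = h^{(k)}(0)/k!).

f: a_k = 0, -4, 0, 64/3, 0, -1024/5, 0, 16384/7, …
g: a_k = 1, 2, 4, 8, 16, 32, 64, 128, …
f·g: L₀ = L_f ⊗_s L_g, ord ≤ 2·1.
L = 64·x + (4 - 32·x + 128·x^2)·Dx + (-1 + 2·x - 16·x^2 + 32·x^3)·Dx^2  (order 2).
h: a_k = 0, -4, -8, 16/3, 32/3, -2752/15, -5504/15, 168704/105, …
ICs: h(0) = 0, h′(0) = -4.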